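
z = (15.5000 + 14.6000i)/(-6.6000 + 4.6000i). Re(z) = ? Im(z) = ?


Multiply by conjugate: (15.5000 + 14.6000i)(-6.6000 - 4.6000i) / ((-6.6)^2 + 4.6^2)
Numerator real = 15.5*(-6.6) + 14.6*4.6 = -35.14
Numerator imag = 14.6*(-6.6) - 15.5*4.6 = -167.66
Denominator = 64.72
Re(z) = -35.14/64.72 = -0.5430
Im(z) = -167.66/64.72 = -2.5905

Re(z) = -0.5430, Im(z) = -2.5905


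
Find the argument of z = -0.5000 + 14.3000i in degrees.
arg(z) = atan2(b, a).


Re = -0.5, Im = 14.3
arg = atan2(14.3, -0.5) = 92.0025 degrees

arg(z) = 92.0025 degrees


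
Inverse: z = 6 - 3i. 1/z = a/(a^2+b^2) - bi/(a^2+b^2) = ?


|z|^2 = 36+9 = 45
1/z = (6 + 3i)/45

1/z = 0.1333 + 0.0667i


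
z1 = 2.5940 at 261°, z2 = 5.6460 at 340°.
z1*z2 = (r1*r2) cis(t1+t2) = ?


r = 2.5940 * 5.6460 = 14.6457
theta = 261° + 340° = 601° = 241° (mod 360)

14.6457 cis(241°)


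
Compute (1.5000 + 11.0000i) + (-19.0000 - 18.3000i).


Real: 1.5 - 19 = -17.5
Imag: 11 - 18.3 = -7.3

-17.5000 - 7.3000i


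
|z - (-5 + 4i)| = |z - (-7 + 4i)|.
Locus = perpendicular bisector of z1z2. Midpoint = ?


Equal distances means the locus is the perpendicular bisector of z1 and z2.
Midpoint = ((-5+(-7))/2, (4+4)/2) = (-6.0000, 4.0000)

Perpendicular bisector through (-6.0000, 4.0000)


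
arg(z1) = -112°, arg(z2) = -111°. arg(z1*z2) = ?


arg(z1*z2) = -112° - 111° = -223°
Normalized to (-180°, 180°]: 137°

137°


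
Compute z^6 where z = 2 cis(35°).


r^6 = 2^6 = 64
n*theta = 6*35° = 210° = 210° (mod 360)
a = 64*cos(210°) = -55.4256
b = 64*sin(210°) = -32.0000

64 cis(210°) = -55.4256 - 32.0000i


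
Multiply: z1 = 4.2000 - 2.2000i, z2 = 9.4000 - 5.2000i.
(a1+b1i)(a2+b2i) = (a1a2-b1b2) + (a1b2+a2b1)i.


Real = 4.2*9.4 - (-2.2)*(-5.2) = 39.48 - 11.44 = 28.04
Imag = 4.2*(-5.2) + 9.4*(-2.2) = -21.84 - (20.68) = -42.52

28.0400 - 42.5200i


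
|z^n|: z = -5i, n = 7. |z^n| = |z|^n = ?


|z| = sqrt(0+25) = sqrt(25) = 5
|z^7| = |z|^7 = 5^7 = 78125

|z^7| = 78125


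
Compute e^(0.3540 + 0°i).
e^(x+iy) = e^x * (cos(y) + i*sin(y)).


e^0.3540 = 1.4248
cos(0°) = 1
sin(0°) = 0
Real = 1.4248*1 = 1.4248
Imag = 1.4248*0 = 0

1.4248 + 0i


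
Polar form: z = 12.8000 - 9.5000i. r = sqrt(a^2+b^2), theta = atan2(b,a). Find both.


r = sqrt(163.84+90.25) = sqrt(254.09) = 15.9402
theta = atan2(-9.5, 12.8) = -36.5823 degrees

r = 15.9402, theta = -36.5823 degrees


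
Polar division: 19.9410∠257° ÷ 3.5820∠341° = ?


r = 19.9410 / 3.5820 = 5.5670
theta = 257° - 341° = -84° = 276° (mod 360)

5.5670 cis(276°)


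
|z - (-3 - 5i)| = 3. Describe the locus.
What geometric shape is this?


|z - z0| = r is a circle with center z0 and radius r.
Center = (-3, -5), radius = 3

Circle with center (-3, -5) and radius 3


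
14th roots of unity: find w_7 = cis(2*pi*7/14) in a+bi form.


Angle = 360*7/14 = 180°
a = cos(180°) = -1.0000
b = sin(180°) = 0

-1.0000 + 0i


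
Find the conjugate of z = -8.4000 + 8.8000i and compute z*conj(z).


z_bar = -8.4000 - 8.8000i
z*z_bar = (-8.4)^2 + 8.8^2 = 70.56 + 77.44 = 148

z_bar = -8.4000 - 8.8000i, z*z_bar = 148


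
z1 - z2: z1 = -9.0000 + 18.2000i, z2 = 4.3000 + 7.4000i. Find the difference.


Real: -9 - 4.3 = -13.3
Imag: 18.2 - 7.4 = 10.8

-13.3000 + 10.8000i


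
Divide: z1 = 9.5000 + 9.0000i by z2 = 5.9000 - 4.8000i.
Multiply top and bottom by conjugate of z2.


Conjugate of z2 = 5.9000 + 4.8000i
Numerator: (9.5000 + 9.0000i)(5.9000 + 4.8000i) = 12.8500 + 98.7000i
Denominator: 5.9^2 + (-4.8)^2 = 57.85
Result = (12.8500 + 98.7000i)/57.85

0.2221 + 1.7061i


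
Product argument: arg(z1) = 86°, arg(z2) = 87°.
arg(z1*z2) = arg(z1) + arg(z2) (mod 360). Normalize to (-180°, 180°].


arg(z1*z2) = 86° + 87° = 173°
Normalized to (-180°, 180°]: 173°

173°


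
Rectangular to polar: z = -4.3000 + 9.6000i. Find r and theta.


r = sqrt(18.49+92.16) = sqrt(110.65) = 10.5190
theta = atan2(9.6, -4.3) = 114.1284 degrees

r = 10.5190, theta = 114.1284 degrees


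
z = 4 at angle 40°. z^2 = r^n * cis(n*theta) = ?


r^2 = 4^2 = 16
n*theta = 2*40° = 80° = 80° (mod 360)
a = 16*cos(80°) = 2.7784
b = 16*sin(80°) = 15.7569

16 cis(80°) = 2.7784 + 15.7569i


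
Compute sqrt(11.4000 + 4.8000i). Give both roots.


|z| = sqrt(129.96+23.04) = 12.3693
sqrt((|z|+a)/2) = sqrt((12.3693+11.4)/2) = sqrt(11.8847) = 3.4474
sqrt((|z|-a)/2) = sqrt((12.3693-11.4)/2) = sqrt(0.4847) = 0.6962

±(3.4474 + 0.6962i) i.e. 3.4474 + 0.6962i and -3.4474 - 0.6962i


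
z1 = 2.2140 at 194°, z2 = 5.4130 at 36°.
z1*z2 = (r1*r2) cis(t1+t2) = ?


r = 2.2140 * 5.4130 = 11.9844
theta = 194° + 36° = 230° = 230° (mod 360)

11.9844 cis(230°)


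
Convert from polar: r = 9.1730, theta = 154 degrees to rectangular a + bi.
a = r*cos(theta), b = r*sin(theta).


a = 9.1730*cos(154°) = 9.1730*(-0.89879) = -8.2446
b = 9.1730*sin(154°) = 9.1730*0.43837 = 4.0212

-8.2446 + 4.0212i


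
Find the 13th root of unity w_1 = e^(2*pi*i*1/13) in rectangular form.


Angle = 360*1/13 = 27.6923°
a = cos(27.6923°) = 0.8855
b = sin(27.6923°) = 0.4647

0.8855 + 0.4647i


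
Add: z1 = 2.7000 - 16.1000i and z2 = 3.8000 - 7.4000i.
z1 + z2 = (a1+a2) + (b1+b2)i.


Real: 2.7 + 3.8 = 6.5
Imag: -16.1 - 7.4 = -23.5

6.5000 - 23.5000i


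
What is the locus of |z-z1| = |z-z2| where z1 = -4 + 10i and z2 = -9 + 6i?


Equal distances means the locus is the perpendicular bisector of z1 and z2.
Midpoint = ((-4+(-9))/2, (10+6)/2) = (-6.5000, 8.0000)

Perpendicular bisector through (-6.5000, 8.0000)


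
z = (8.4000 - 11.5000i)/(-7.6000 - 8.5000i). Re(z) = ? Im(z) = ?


Multiply by conjugate: (8.4000 - 11.5000i)(-7.6000 + 8.5000i) / ((-7.6)^2 + (-8.5)^2)
Numerator real = 8.4*(-7.6) - (11.5)*(-8.5) = 33.91
Numerator imag = -11.5*(-7.6) - 8.4*(-8.5) = 158.8
Denominator = 130.01
Re(z) = 33.91/130.01 = 0.2608
Im(z) = 158.8/130.01 = 1.2214

Re(z) = 0.2608, Im(z) = 1.2214


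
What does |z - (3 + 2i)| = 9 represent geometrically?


|z - z0| = r is a circle with center z0 and radius r.
Center = (3, 2), radius = 9

Circle with center (3, 2) and radius 9


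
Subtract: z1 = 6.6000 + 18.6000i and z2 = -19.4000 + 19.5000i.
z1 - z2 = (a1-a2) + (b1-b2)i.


Real: 6.6 + 19.4 = 26
Imag: 18.6 - 19.5 = -0.9

26.0000 - 0.9000i


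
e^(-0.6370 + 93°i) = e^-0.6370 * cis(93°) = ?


e^-0.6370 = 0.5289
cos(93°) = -0.0523
sin(93°) = 0.9986
Real = 0.5289*(-0.0523) = -0.0277
Imag = 0.5289*0.9986 = 0.5282

-0.0277 + 0.5282i


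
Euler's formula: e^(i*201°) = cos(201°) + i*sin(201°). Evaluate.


cos(201°) = -0.9336
sin(201°) = -0.3584

e^(i*201°) = -0.9336 - 0.3584i


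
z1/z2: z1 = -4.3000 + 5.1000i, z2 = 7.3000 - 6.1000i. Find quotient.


Conjugate of z2 = 7.3000 + 6.1000i
Numerator: (-4.3000 + 5.1000i)(7.3000 + 6.1000i) = -62.5000 + 11.0000i
Denominator: 7.3^2 + (-6.1)^2 = 90.5
Result = (-62.5000 + 11.0000i)/90.5

-0.6906 + 0.1215i


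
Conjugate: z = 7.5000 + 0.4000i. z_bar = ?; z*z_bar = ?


z_bar = 7.5000 - 0.4000i
z*z_bar = 7.5^2 + 0.4^2 = 56.25 + 0.16 = 56.41

z_bar = 7.5000 - 0.4000i, z*z_bar = 56.41


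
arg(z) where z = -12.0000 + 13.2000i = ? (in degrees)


Re = -12, Im = 13.2
arg = atan2(13.2, -12) = 132.2737 degrees

arg(z) = 132.2737 degrees


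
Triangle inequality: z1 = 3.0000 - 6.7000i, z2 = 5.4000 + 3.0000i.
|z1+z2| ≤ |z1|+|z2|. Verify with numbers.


|z1| = sqrt(3^2 + (-6.7)^2) = sqrt(53.89) = 7.3410
|z2| = sqrt(5.4^2 + 3^2) = sqrt(38.16) = 6.1774
z1+z2 = 8.4000 - 3.7000i
|z1+z2| = sqrt(84.25) = 9.1788
|z1|+|z2| = 7.3410 + 6.1774 = 13.5184

|z1+z2| = 9.1788 ≤ |z1|+|z2| = 13.5184 (verified)


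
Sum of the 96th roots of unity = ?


The sum of all 96th roots of unity is 0.
Geometric series: (1 - w^96)/(1 - w) = (1-1)/(1-w) = 0 since w^96 = 1, w ≠ 1.
Alternatively: coefficient of z^95 in z^96 - 1 is 0.

0


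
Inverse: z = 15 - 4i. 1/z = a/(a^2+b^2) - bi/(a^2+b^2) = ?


|z|^2 = 225+16 = 241
1/z = (15 + 4i)/241

1/z = 0.0622 + 0.0166i


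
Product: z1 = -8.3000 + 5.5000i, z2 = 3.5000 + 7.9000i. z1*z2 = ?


Real = -8.3*3.5 - 5.5*7.9 = -29.05 - 43.45 = -72.5
Imag = -8.3*7.9 + 3.5*5.5 = -65.57 + 19.25 = -46.32

-72.5000 - 46.3200i


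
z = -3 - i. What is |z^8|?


|z| = sqrt(9+1) = sqrt(10) = 3.1623
|z^8| = |z|^8 = (sqrt(10))^8 = 10^4 = 10000

|z^8| = 10000


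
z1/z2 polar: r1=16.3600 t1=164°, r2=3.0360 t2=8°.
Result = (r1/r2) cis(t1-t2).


r = 16.3600 / 3.0360 = 5.3887
theta = 164° - 8° = 156° = 156° (mod 360)

5.3887 cis(156°)


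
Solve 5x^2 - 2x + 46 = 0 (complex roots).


disc = (-2)^2 - 4*5*46 = 4 - 920 = -916
sqrt(|disc|) = sqrt(916) = 30.2655
Real part = 2/(2*5) = 0.2000
Imag part = 30.2655/(2*5) = 3.0265

0.2000 ± 3.0265i


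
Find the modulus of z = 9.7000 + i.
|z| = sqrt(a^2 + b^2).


|z| = sqrt(9.7^2 + 1^2) = sqrt(94.09 + 1) = sqrt(95.09) = 9.7514

|z| = 9.7514


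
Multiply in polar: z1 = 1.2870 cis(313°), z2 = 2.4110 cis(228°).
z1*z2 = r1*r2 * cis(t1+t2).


r = 1.2870 * 2.4110 = 3.1030
theta = 313° + 228° = 541° = 181° (mod 360)

3.1030 cis(181°)


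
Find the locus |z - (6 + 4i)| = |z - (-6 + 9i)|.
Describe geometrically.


Equal distances means the locus is the perpendicular bisector of z1 and z2.
Midpoint = ((6+(-6))/2, (4+9)/2) = (0, 6.5000)

Perpendicular bisector through (0, 6.5000)


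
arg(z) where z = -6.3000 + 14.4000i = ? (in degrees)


Re = -6.3, Im = 14.4
arg = atan2(14.4, -6.3) = 113.6294 degrees

arg(z) = 113.6294 degrees


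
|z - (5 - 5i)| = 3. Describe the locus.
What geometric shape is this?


|z - z0| = r is a circle with center z0 and radius r.
Center = (5, -5), radius = 3

Circle with center (5, -5) and radius 3


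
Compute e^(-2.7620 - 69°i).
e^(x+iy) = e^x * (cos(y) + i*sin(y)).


e^-2.7620 = 0.0632
cos(-69°) = 0.35837
sin(-69°) = -0.9336
Real = 0.0632*0.35837 = 0.0226
Imag = 0.0632*(-0.9336) = -0.0590

0.0226 - 0.0590i


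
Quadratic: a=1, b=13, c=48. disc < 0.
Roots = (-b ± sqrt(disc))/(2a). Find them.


disc = 13^2 - 4*1*48 = 169 - 192 = -23
sqrt(|disc|) = sqrt(23) = 4.7958
Real part = -13/(2*1) = -6.5000
Imag part = 4.7958/(2*1) = 2.3979

-6.5000 ± 2.3979i


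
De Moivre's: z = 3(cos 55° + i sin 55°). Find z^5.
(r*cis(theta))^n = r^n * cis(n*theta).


r^5 = 3^5 = 243
n*theta = 5*55° = 275° = 275° (mod 360)
a = 243*cos(275°) = 21.1788
b = 243*sin(275°) = -242.0753

243 cis(275°) = 21.1788 - 242.0753i


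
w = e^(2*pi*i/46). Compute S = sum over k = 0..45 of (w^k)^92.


The roots are w_k = w^k with w = e^(2*pi*i/46), and (w^k)^92 = (w^92)^k.
So S = 1 + u + u^2 + ... + u^(45) with u = w^92.
92 = 2*46 + 0, so 92 is a multiple of 46 and u = (w^46)^2 = 1.
Every one of the 46 terms equals 1: S = 46

S = 46


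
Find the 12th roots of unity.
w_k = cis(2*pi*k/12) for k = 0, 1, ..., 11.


The 12th roots of unity are cis(360k/12°) for k=0..11
Angle step = 360/12 = 30°
Primitive root: cis(30°)
Primitive root = 0.8660 + 0.5000i

12 roots at angles: 0°, 30°, 60°, 90°, 120°, 150°, 180°, 210°, 240°, 270°, 300°, 330°


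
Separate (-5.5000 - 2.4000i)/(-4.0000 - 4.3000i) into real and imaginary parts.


Multiply by conjugate: (-5.5000 - 2.4000i)(-4.0000 + 4.3000i) / ((-4)^2 + (-4.3)^2)
Numerator real = -5.5*(-4) - (2.4)*(-4.3) = 32.32
Numerator imag = -2.4*(-4) - (-5.5)*(-4.3) = -14.05
Denominator = 34.49
Re(z) = 32.32/34.49 = 0.9371
Im(z) = -14.05/34.49 = -0.4074

Re(z) = 0.9371, Im(z) = -0.4074


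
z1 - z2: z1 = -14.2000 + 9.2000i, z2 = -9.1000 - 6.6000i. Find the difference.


Real: -14.2 + 9.1 = -5.1
Imag: 9.2 + 6.6 = 15.8

-5.1000 + 15.8000i


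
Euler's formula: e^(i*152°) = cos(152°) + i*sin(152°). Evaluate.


cos(152°) = -0.8829
sin(152°) = 0.4695

e^(i*152°) = -0.8829 + 0.4695i


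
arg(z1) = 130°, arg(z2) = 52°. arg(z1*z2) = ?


arg(z1*z2) = 130° + 52° = 182°
Normalized to (-180°, 180°]: -178°

-178°


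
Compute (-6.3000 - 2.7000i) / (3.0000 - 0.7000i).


Conjugate of z2 = 3.0000 + 0.7000i
Numerator: (-6.3000 - 2.7000i)(3.0000 + 0.7000i) = -17.0100 - 12.5100i
Denominator: 3^2 + (-0.7)^2 = 9.49
Result = (-17.0100 - 12.5100i)/9.49

-1.7924 - 1.3182i


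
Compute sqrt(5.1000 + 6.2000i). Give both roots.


|z| = sqrt(26.01+38.44) = 8.0281
sqrt((|z|+a)/2) = sqrt((8.0281+5.1)/2) = sqrt(6.5640) = 2.5620
sqrt((|z|-a)/2) = sqrt((8.0281-5.1)/2) = sqrt(1.4640) = 1.2100

±(2.5620 + 1.2100i) i.e. 2.5620 + 1.2100i and -2.5620 - 1.2100i


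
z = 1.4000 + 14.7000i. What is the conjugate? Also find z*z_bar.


z_bar = 1.4000 - 14.7000i
z*z_bar = 1.4^2 + 14.7^2 = 1.96 + 216.09 = 218.05

z_bar = 1.4000 - 14.7000i, z*z_bar = 218.05


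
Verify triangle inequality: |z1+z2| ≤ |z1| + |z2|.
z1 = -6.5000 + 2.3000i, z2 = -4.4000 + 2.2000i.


|z1| = sqrt((-6.5)^2 + 2.3^2) = sqrt(47.54) = 6.8949
|z2| = sqrt((-4.4)^2 + 2.2^2) = sqrt(24.2) = 4.9193
z1+z2 = -10.9000 + 4.5000i
|z1+z2| = sqrt(139.06) = 11.7924
|z1|+|z2| = 6.8949 + 4.9193 = 11.8142

|z1+z2| = 11.7924 ≤ |z1|+|z2| = 11.8142 (verified)


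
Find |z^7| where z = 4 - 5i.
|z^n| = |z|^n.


|z| = sqrt(16+25) = sqrt(41) = 6.4031
|z^7| = |z|^7 = (sqrt(41))^7 = 41^3 * sqrt(41) = 68921*sqrt(41)

|z^7| = 68921*sqrt(41) ≈ 441309.7256


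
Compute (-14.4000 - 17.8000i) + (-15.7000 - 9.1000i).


Real: -14.4 - 15.7 = -30.1
Imag: -17.8 - 9.1 = -26.9

-30.1000 - 26.9000i


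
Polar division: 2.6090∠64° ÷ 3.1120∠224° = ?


r = 2.6090 / 3.1120 = 0.8384
theta = 64° - 224° = -160° = 200° (mod 360)

0.8384 cis(200°)


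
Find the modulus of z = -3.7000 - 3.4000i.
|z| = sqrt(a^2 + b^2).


|z| = sqrt((-3.7)^2 + (-3.4)^2) = sqrt(13.69 + 11.56) = sqrt(25.25) = 5.0249

|z| = 5.0249


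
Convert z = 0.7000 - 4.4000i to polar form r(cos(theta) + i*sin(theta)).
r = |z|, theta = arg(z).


r = sqrt(0.49+19.36) = sqrt(19.85) = 4.4553
theta = atan2(-4.4, 0.7) = -80.9605 degrees

r = 4.4553, theta = -80.9605 degrees


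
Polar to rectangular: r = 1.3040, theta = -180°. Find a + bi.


a = 1.3040*cos(-180°) = 1.3040*(-1) = -1.3040
b = 1.3040*sin(-180°) = 1.3040*0 = 0

-1.3040 + 0i


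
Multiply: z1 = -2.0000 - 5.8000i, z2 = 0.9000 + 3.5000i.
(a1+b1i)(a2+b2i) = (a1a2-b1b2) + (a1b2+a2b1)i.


Real = -2*0.9 - (-5.8)*3.5 = -1.8 - (-20.3) = 18.5
Imag = -2*3.5 + 0.9*(-5.8) = -7 - (5.22) = -12.22

18.5000 - 12.2200i


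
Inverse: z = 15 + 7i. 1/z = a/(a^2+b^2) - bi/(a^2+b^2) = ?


|z|^2 = 225+49 = 274
1/z = (15 - 7i)/274

1/z = 0.0547 - 0.0255i


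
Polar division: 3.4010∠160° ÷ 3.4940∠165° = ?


r = 3.4010 / 3.4940 = 0.9734
theta = 160° - 165° = -5° = 355° (mod 360)

0.9734 cis(355°)


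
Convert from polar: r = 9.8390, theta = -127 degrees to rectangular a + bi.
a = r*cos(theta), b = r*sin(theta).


a = 9.8390*cos(-127°) = 9.8390*(-0.60182) = -5.9213
b = 9.8390*sin(-127°) = 9.8390*(-0.79864) = -7.8578

-5.9213 - 7.8578i


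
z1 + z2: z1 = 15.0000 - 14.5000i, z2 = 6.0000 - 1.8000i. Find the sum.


Real: 15 + 6 = 21
Imag: -14.5 - 1.8 = -16.3

21.0000 - 16.3000i


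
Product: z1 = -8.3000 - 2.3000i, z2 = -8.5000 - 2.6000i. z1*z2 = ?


Real = -8.3*(-8.5) - (-2.3)*(-2.6) = 70.55 - 5.98 = 64.57
Imag = -8.3*(-2.6) - (8.5)*(-2.3) = 21.58 + 19.55 = 41.13

64.5700 + 41.1300i


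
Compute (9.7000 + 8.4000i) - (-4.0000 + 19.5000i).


Real: 9.7 + 4 = 13.7
Imag: 8.4 - 19.5 = -11.1

13.7000 - 11.1000i


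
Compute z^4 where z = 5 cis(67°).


r^4 = 5^4 = 625
n*theta = 4*67° = 268° = 268° (mod 360)
a = 625*cos(268°) = -21.8122
b = 625*sin(268°) = -624.6193

625 cis(268°) = -21.8122 - 624.6193i


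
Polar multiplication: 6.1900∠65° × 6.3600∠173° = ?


r = 6.1900 * 6.3600 = 39.3684
theta = 65° + 173° = 238° = 238° (mod 360)

39.3684 cis(238°)


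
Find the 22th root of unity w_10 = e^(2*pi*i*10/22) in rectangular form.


Angle = 360*10/22 = 163.6364°
a = cos(163.6364°) = -0.9595
b = sin(163.6364°) = 0.2817

-0.9595 + 0.2817i


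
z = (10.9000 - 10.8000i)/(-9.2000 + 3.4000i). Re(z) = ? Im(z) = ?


Multiply by conjugate: (10.9000 - 10.8000i)(-9.2000 - 3.4000i) / ((-9.2)^2 + 3.4^2)
Numerator real = 10.9*(-9.2) - (10.8)*3.4 = -137
Numerator imag = -10.8*(-9.2) - 10.9*3.4 = 62.3
Denominator = 96.2
Re(z) = -137/96.2 = -1.4241
Im(z) = 62.3/96.2 = 0.6476

Re(z) = -1.4241, Im(z) = 0.6476


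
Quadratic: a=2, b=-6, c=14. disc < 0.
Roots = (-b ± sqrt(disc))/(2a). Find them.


disc = (-6)^2 - 4*2*14 = 36 - 112 = -76
sqrt(|disc|) = sqrt(76) = 8.7178
Real part = 6/(2*2) = 1.5000
Imag part = 8.7178/(2*2) = 2.1794

1.5000 ± 2.1794i


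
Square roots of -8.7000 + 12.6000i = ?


|z| = sqrt(75.69+158.76) = 15.3118
sqrt((|z|+a)/2) = sqrt((15.3118+(-8.7))/2) = sqrt(3.3059) = 1.8182
sqrt((|z|-a)/2) = sqrt((15.3118-(-8.7))/2) = sqrt(12.0059) = 3.4650

±(1.8182 + 3.4650i) i.e. 1.8182 + 3.4650i and -1.8182 - 3.4650i


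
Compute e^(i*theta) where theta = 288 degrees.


cos(288°) = 0.3090
sin(288°) = -0.9511

e^(i*288°) = 0.3090 - 0.9511i


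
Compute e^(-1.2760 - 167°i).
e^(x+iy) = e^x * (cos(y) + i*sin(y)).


e^-1.2760 = 0.2792
cos(-167°) = -0.97437
sin(-167°) = -0.225
Real = 0.2792*(-0.97437) = -0.2720
Imag = 0.2792*(-0.225) = -0.0628

-0.2720 - 0.0628i


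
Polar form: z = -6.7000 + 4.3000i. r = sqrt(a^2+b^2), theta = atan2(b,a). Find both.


r = sqrt(44.89+18.49) = sqrt(63.38) = 7.9612
theta = atan2(4.3, -6.7) = 147.3080 degrees

r = 7.9612, theta = 147.3080 degrees


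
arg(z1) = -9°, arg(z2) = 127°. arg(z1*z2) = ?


arg(z1*z2) = -9° + 127° = 118°
Normalized to (-180°, 180°]: 118°

118°


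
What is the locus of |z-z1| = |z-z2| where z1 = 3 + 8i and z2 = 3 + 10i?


Equal distances means the locus is the perpendicular bisector of z1 and z2.
Midpoint = ((3+3)/2, (8+10)/2) = (3.0000, 9.0000)

Perpendicular bisector through (3.0000, 9.0000)


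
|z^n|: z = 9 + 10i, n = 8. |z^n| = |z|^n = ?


|z| = sqrt(81+100) = sqrt(181) = 13.4536
|z^8| = |z|^8 = (sqrt(181))^8 = 181^4 = 1073283121

|z^8| = 1073283121


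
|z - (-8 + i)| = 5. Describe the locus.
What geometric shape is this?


|z - z0| = r is a circle with center z0 and radius r.
Center = (-8, 1), radius = 5

Circle with center (-8, 1) and radius 5


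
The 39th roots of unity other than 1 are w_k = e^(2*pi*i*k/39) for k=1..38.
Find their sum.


With w = e^(2*pi*i/39), all 39 of the 39th roots of unity w^0 = 1, w, ..., w^(38) sum to 0: 1 + w + ... + w^(38) = (1 - w^39)/(1 - w) = 0 since w^39 = 1, w ≠ 1.
Removing the root 1: w + w^2 + ... + w^(38) = 0 - 1 = -1

Sum = -1


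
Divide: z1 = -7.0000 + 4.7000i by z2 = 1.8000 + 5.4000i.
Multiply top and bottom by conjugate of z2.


Conjugate of z2 = 1.8000 - 5.4000i
Numerator: (-7.0000 + 4.7000i)(1.8000 - 5.4000i) = 12.7800 + 46.2600i
Denominator: 1.8^2 + 5.4^2 = 32.4
Result = (12.7800 + 46.2600i)/32.4

0.3944 + 1.4278i


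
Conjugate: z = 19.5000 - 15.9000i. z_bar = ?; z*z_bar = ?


z_bar = 19.5000 + 15.9000i
z*z_bar = 19.5^2 + (-15.9)^2 = 380.25 + 252.81 = 633.06

z_bar = 19.5000 + 15.9000i, z*z_bar = 633.06


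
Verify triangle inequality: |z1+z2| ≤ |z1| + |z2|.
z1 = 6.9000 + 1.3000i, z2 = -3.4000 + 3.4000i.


|z1| = sqrt(6.9^2 + 1.3^2) = sqrt(49.3) = 7.0214
|z2| = sqrt((-3.4)^2 + 3.4^2) = sqrt(23.12) = 4.8083
z1+z2 = 3.5000 + 4.7000i
|z1+z2| = sqrt(34.34) = 5.8600
|z1|+|z2| = 7.0214 + 4.8083 = 11.8297

|z1+z2| = 5.8600 ≤ |z1|+|z2| = 11.8297 (verified)


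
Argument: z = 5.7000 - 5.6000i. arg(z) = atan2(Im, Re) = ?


Re = 5.7, Im = -5.6
arg = atan2(-5.6, 5.7) = -44.4930 degrees

arg(z) = -44.4930 degrees


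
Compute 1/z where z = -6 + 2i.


|z|^2 = 36+4 = 40
1/z = (-6 - 2i)/40

1/z = -0.1500 - 0.0500i


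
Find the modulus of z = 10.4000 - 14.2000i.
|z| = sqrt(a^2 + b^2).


|z| = sqrt(10.4^2 + (-14.2)^2) = sqrt(108.16 + 201.64) = sqrt(309.8) = 17.6011

|z| = 17.6011


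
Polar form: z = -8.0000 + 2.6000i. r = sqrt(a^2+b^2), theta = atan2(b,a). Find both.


r = sqrt(64+6.76) = sqrt(70.76) = 8.4119
theta = atan2(2.6, -8) = 161.9958 degrees

r = 8.4119, theta = 161.9958 degrees


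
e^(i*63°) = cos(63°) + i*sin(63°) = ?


cos(63°) = 0.4540
sin(63°) = 0.8910

e^(i*63°) = 0.4540 + 0.8910i


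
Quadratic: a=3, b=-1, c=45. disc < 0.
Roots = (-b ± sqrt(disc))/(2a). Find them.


disc = (-1)^2 - 4*3*45 = 1 - 540 = -539
sqrt(|disc|) = sqrt(539) = 23.2164
Real part = 1/(2*3) = 0.1667
Imag part = 23.2164/(2*3) = 3.8694

0.1667 ± 3.8694i


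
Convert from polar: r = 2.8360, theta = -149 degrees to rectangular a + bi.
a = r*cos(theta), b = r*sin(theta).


a = 2.8360*cos(-149°) = 2.8360*(-0.85717) = -2.4309
b = 2.8360*sin(-149°) = 2.8360*(-0.515038) = -1.4606

-2.4309 - 1.4606i


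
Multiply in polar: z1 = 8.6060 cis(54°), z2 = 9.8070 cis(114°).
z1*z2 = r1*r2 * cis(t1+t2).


r = 8.6060 * 9.8070 = 84.3990
theta = 54° + 114° = 168° = 168° (mod 360)

84.3990 cis(168°)


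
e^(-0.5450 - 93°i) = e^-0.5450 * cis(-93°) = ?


e^-0.5450 = 0.5798
cos(-93°) = -0.0523
sin(-93°) = -0.9986
Real = 0.5798*(-0.0523) = -0.0303
Imag = 0.5798*(-0.9986) = -0.5790

-0.0303 - 0.5790i


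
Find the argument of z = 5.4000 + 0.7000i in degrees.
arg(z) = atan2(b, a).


Re = 5.4, Im = 0.7
arg = atan2(0.7, 5.4) = 7.3860 degrees

arg(z) = 7.3860 degrees


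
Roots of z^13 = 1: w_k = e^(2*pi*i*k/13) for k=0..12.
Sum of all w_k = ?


The sum of all 13th roots of unity is 0.
Geometric series: (1 - w^13)/(1 - w) = (1-1)/(1-w) = 0 since w^13 = 1, w ≠ 1.
Alternatively: coefficient of z^12 in z^13 - 1 is 0.

0


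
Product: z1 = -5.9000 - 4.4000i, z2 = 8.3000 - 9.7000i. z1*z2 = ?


Real = -5.9*8.3 - (-4.4)*(-9.7) = -48.97 - 42.68 = -91.65
Imag = -5.9*(-9.7) + 8.3*(-4.4) = 57.23 - (36.52) = 20.71

-91.6500 + 20.7100i


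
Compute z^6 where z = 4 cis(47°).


r^6 = 4^6 = 4096
n*theta = 6*47° = 282° = 282° (mod 360)
a = 4096*cos(282°) = 851.6063
b = 4096*sin(282°) = -4006.4926

4096 cis(282°) = 851.6063 - 4006.4926i


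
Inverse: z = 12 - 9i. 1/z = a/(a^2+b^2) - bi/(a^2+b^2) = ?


|z|^2 = 144+81 = 225
1/z = (12 + 9i)/225

1/z = 0.0533 + 0.0400i


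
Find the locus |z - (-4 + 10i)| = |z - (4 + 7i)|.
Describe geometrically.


Equal distances means the locus is the perpendicular bisector of z1 and z2.
Midpoint = ((-4+4)/2, (10+7)/2) = (0, 8.5000)

Perpendicular bisector through (0, 8.5000)


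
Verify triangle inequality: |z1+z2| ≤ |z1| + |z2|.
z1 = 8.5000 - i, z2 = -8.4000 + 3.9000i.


|z1| = sqrt(8.5^2 + (-1)^2) = sqrt(73.25) = 8.5586
|z2| = sqrt((-8.4)^2 + 3.9^2) = sqrt(85.77) = 9.2612
z1+z2 = 0.1000 + 2.9000i
|z1+z2| = sqrt(8.42) = 2.9017
|z1|+|z2| = 8.5586 + 9.2612 = 17.8198

|z1+z2| = 2.9017 ≤ |z1|+|z2| = 17.8198 (verified)


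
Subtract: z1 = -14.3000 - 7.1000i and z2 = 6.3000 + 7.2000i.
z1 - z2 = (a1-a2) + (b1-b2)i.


Real: -14.3 - 6.3 = -20.6
Imag: -7.1 - 7.2 = -14.3

-20.6000 - 14.3000i


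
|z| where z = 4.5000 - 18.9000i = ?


|z| = sqrt(4.5^2 + (-18.9)^2) = sqrt(20.25 + 357.21) = sqrt(377.46) = 19.4283

|z| = 19.4283


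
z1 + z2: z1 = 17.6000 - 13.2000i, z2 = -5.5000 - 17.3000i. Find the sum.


Real: 17.6 - 5.5 = 12.1
Imag: -13.2 - 17.3 = -30.5

12.1000 - 30.5000i


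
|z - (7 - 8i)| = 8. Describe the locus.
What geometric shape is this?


|z - z0| = r is a circle with center z0 and radius r.
Center = (7, -8), radius = 8

Circle with center (7, -8) and radius 8


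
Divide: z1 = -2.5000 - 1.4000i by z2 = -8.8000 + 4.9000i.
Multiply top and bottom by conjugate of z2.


Conjugate of z2 = -8.8000 - 4.9000i
Numerator: (-2.5000 - 1.4000i)(-8.8000 - 4.9000i) = 15.1400 + 24.5700i
Denominator: (-8.8)^2 + 4.9^2 = 101.45
Result = (15.1400 + 24.5700i)/101.45

0.1492 + 0.2422i


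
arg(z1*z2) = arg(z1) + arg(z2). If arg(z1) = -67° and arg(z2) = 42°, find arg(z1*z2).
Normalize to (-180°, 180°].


arg(z1*z2) = -67° + 42° = -25°
Normalized to (-180°, 180°]: -25°

-25°


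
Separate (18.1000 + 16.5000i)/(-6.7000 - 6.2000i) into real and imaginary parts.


Multiply by conjugate: (18.1000 + 16.5000i)(-6.7000 + 6.2000i) / ((-6.7)^2 + (-6.2)^2)
Numerator real = 18.1*(-6.7) + 16.5*(-6.2) = -223.57
Numerator imag = 16.5*(-6.7) - 18.1*(-6.2) = 1.67
Denominator = 83.33
Re(z) = -223.57/83.33 = -2.6829
Im(z) = 1.67/83.33 = 0.0200

Re(z) = -2.6829, Im(z) = 0.0200


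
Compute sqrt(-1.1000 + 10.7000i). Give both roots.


|z| = sqrt(1.21+114.49) = 10.7564
sqrt((|z|+a)/2) = sqrt((10.7564+(-1.1))/2) = sqrt(4.8282) = 2.1973
sqrt((|z|-a)/2) = sqrt((10.7564-(-1.1))/2) = sqrt(5.9282) = 2.4348

±(2.1973 + 2.4348i) i.e. 2.1973 + 2.4348i and -2.1973 - 2.4348i


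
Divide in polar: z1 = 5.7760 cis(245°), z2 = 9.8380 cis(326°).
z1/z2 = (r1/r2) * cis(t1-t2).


r = 5.7760 / 9.8380 = 0.5871
theta = 245° - 326° = -81° = 279° (mod 360)

0.5871 cis(279°)


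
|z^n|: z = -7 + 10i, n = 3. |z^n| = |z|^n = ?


|z| = sqrt(49+100) = sqrt(149) = 12.2066
|z^3| = |z|^3 = (sqrt(149))^3 = 149*sqrt(149)

|z^3| = 149*sqrt(149) ≈ 1818.7768


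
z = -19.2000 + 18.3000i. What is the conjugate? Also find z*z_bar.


z_bar = -19.2000 - 18.3000i
z*z_bar = (-19.2)^2 + 18.3^2 = 368.64 + 334.89 = 703.53

z_bar = -19.2000 - 18.3000i, z*z_bar = 703.53


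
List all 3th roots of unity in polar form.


The 3th roots of unity are cis(360k/3°) for k=0..2
Angle step = 360/3 = 120°
Primitive root: cis(120°)
Primitive root = -0.5000 + 0.8660i

3 roots at angles: 0°, 120°, 240°


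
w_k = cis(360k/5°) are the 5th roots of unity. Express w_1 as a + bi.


Angle = 360*1/5 = 72°
a = cos(72°) = 0.3090
b = sin(72°) = 0.9511

0.3090 + 0.9511i


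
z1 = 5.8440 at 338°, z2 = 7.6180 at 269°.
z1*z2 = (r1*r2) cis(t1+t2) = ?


r = 5.8440 * 7.6180 = 44.5196
theta = 338° + 269° = 607° = 247° (mod 360)

44.5196 cis(247°)


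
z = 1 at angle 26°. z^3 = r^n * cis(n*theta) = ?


r^3 = 1^3 = 1
n*theta = 3*26° = 78° = 78° (mod 360)
a = 1*cos(78°) = 0.2079
b = 1*sin(78°) = 0.9781

1 cis(78°) = 0.2079 + 0.9781i


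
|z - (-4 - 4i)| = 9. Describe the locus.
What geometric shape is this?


|z - z0| = r is a circle with center z0 and radius r.
Center = (-4, -4), radius = 9

Circle with center (-4, -4) and radius 9


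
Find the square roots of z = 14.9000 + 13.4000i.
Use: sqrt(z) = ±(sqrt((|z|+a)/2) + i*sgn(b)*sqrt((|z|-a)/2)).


|z| = sqrt(222.01+179.56) = 20.0392
sqrt((|z|+a)/2) = sqrt((20.0392+14.9)/2) = sqrt(17.4696) = 4.1797
sqrt((|z|-a)/2) = sqrt((20.0392-14.9)/2) = sqrt(2.5696) = 1.6030

±(4.1797 + 1.6030i) i.e. 4.1797 + 1.6030i and -4.1797 - 1.6030i


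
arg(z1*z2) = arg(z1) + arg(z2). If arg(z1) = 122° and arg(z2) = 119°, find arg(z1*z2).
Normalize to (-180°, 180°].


arg(z1*z2) = 122° + 119° = 241°
Normalized to (-180°, 180°]: -119°

-119°


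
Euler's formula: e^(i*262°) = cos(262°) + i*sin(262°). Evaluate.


cos(262°) = -0.1392
sin(262°) = -0.9903

e^(i*262°) = -0.1392 - 0.9903i


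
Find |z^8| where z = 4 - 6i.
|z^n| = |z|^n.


|z| = sqrt(16+36) = sqrt(52) = 7.2111
|z^8| = |z|^8 = (sqrt(52))^8 = 52^4 = 7311616

|z^8| = 7311616


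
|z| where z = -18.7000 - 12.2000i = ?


|z| = sqrt((-18.7)^2 + (-12.2)^2) = sqrt(349.69 + 148.84) = sqrt(498.53) = 22.3278

|z| = 22.3278


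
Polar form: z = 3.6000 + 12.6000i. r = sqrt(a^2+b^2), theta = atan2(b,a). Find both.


r = sqrt(12.96+158.76) = sqrt(171.72) = 13.1042
theta = atan2(12.6, 3.6) = 74.0546 degrees

r = 13.1042, theta = 74.0546 degrees


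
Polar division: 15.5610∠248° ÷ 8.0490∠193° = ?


r = 15.5610 / 8.0490 = 1.9333
theta = 248° - 193° = 55° = 55° (mod 360)

1.9333 cis(55°)


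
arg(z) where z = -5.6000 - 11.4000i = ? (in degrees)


Re = -5.6, Im = -11.4
arg = atan2(-11.4, -5.6) = -116.1616 degrees

arg(z) = -116.1616 degrees


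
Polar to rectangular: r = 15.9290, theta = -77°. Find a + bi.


a = 15.9290*cos(-77°) = 15.9290*0.22495 = 3.5832
b = 15.9290*sin(-77°) = 15.9290*(-0.97437) = -15.5207

3.5832 - 15.5207i


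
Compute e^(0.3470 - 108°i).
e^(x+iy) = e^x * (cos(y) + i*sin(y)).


e^0.3470 = 1.4148
cos(-108°) = -0.309
sin(-108°) = -0.9511
Real = 1.4148*(-0.309) = -0.4372
Imag = 1.4148*(-0.9511) = -1.3456

-0.4372 - 1.3456i


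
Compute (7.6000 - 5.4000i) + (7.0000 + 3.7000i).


Real: 7.6 + 7 = 14.6
Imag: -5.4 + 3.7 = -1.7

14.6000 - 1.7000i


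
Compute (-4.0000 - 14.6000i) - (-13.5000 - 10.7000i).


Real: -4 + 13.5 = 9.5
Imag: -14.6 + 10.7 = -3.9

9.5000 - 3.9000i


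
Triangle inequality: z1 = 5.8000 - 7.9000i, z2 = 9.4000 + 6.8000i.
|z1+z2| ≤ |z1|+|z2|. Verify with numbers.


|z1| = sqrt(5.8^2 + (-7.9)^2) = sqrt(96.05) = 9.8005
|z2| = sqrt(9.4^2 + 6.8^2) = sqrt(134.6) = 11.6017
z1+z2 = 15.2000 - 1.1000i
|z1+z2| = sqrt(232.25) = 15.2398
|z1|+|z2| = 9.8005 + 11.6017 = 21.4022

|z1+z2| = 15.2398 ≤ |z1|+|z2| = 21.4022 (verified)


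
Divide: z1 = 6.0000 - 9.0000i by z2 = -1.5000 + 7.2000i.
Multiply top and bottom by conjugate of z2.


Conjugate of z2 = -1.5000 - 7.2000i
Numerator: (6.0000 - 9.0000i)(-1.5000 - 7.2000i) = -73.8000 - 29.7000i
Denominator: (-1.5)^2 + 7.2^2 = 54.09
Result = (-73.8000 - 29.7000i)/54.09

-1.3644 - 0.5491i


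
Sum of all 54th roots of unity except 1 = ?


With w = e^(2*pi*i/54), all 54 of the 54th roots of unity w^0 = 1, w, ..., w^(53) sum to 0: 1 + w + ... + w^(53) = (1 - w^54)/(1 - w) = 0 since w^54 = 1, w ≠ 1.
Removing the root 1: w + w^2 + ... + w^(53) = 0 - 1 = -1

Sum = -1


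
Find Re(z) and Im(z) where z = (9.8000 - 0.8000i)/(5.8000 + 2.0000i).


Multiply by conjugate: (9.8000 - 0.8000i)(5.8000 - 2.0000i) / (5.8^2 + 2^2)
Numerator real = 9.8*5.8 - (0.8)*2 = 55.24
Numerator imag = -0.8*5.8 - 9.8*2 = -24.24
Denominator = 37.64
Re(z) = 55.24/37.64 = 1.4676
Im(z) = -24.24/37.64 = -0.6440

Re(z) = 1.4676, Im(z) = -0.6440


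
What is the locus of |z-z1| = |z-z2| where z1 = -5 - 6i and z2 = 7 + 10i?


Equal distances means the locus is the perpendicular bisector of z1 and z2.
Midpoint = ((-5+7)/2, (-6+10)/2) = (1.0000, 2.0000)

Perpendicular bisector through (1.0000, 2.0000)


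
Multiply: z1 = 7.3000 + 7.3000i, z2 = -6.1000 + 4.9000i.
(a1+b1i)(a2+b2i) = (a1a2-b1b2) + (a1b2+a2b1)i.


Real = 7.3*(-6.1) - 7.3*4.9 = -44.53 - 35.77 = -80.3
Imag = 7.3*4.9 - (6.1)*7.3 = 35.77 - (44.53) = -8.76

-80.3000 - 8.7600i


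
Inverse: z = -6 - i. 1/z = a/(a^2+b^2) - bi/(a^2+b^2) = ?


|z|^2 = 36+1 = 37
1/z = (-6 + 1i)/37

1/z = -0.1622 + 0.0270i


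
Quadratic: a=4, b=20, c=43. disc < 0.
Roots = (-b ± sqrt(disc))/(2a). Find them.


disc = 20^2 - 4*4*43 = 400 - 688 = -288
sqrt(|disc|) = sqrt(288) = 16.9706
Real part = -20/(2*4) = -2.5000
Imag part = 16.9706/(2*4) = 2.1213

-2.5000 ± 2.1213i


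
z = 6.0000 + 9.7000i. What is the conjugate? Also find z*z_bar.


z_bar = 6.0000 - 9.7000i
z*z_bar = 6^2 + 9.7^2 = 36 + 94.09 = 130.09

z_bar = 6.0000 - 9.7000i, z*z_bar = 130.09


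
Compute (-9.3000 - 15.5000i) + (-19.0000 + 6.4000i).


Real: -9.3 - 19 = -28.3
Imag: -15.5 + 6.4 = -9.1

-28.3000 - 9.1000i


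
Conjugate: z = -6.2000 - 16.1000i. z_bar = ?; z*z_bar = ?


z_bar = -6.2000 + 16.1000i
z*z_bar = (-6.2)^2 + (-16.1)^2 = 38.44 + 259.21 = 297.65

z_bar = -6.2000 + 16.1000i, z*z_bar = 297.65


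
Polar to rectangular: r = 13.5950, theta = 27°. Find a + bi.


a = 13.5950*cos(27°) = 13.5950*0.891007 = 12.1132
b = 13.5950*sin(27°) = 13.5950*0.45399 = 6.1720

12.1132 + 6.1720i


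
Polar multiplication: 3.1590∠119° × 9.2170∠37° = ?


r = 3.1590 * 9.2170 = 29.1165
theta = 119° + 37° = 156° = 156° (mod 360)

29.1165 cis(156°)


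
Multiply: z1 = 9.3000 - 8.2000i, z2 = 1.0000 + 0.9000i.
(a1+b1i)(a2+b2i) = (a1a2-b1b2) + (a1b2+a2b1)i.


Real = 9.3*1 - (-8.2)*0.9 = 9.3 - (-7.38) = 16.68
Imag = 9.3*0.9 + 1*(-8.2) = 8.37 - (8.2) = 0.17

16.6800 + 0.1700i


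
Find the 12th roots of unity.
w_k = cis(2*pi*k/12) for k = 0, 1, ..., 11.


The 12th roots of unity are cis(360k/12°) for k=0..11
Angle step = 360/12 = 30°
Primitive root: cis(30°)
Primitive root = 0.8660 + 0.5000i

12 roots at angles: 0°, 30°, 60°, 90°, 120°, 150°, 180°, 210°, 240°, 270°, 300°, 330°


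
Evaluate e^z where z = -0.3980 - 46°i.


e^-0.3980 = 0.6717
cos(-46°) = 0.6947
sin(-46°) = -0.7193
Real = 0.6717*0.6947 = 0.4666
Imag = 0.6717*(-0.7193) = -0.4832

0.4666 - 0.4832i


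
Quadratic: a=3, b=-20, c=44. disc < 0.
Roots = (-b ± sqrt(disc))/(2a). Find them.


disc = (-20)^2 - 4*3*44 = 400 - 528 = -128
sqrt(|disc|) = sqrt(128) = 11.3137
Real part = 20/(2*3) = 3.3333
Imag part = 11.3137/(2*3) = 1.8856

3.3333 ± 1.8856i


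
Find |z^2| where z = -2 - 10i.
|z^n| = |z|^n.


|z| = sqrt(4+100) = sqrt(104) = 10.1980
|z^2| = |z|^2 = (sqrt(104))^2 = 104

|z^2| = 104


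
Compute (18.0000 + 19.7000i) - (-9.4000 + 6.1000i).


Real: 18 + 9.4 = 27.4
Imag: 19.7 - 6.1 = 13.6

27.4000 + 13.6000i


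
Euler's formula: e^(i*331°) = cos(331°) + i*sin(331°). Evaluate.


cos(331°) = 0.8746
sin(331°) = -0.4848

e^(i*331°) = 0.8746 - 0.4848i


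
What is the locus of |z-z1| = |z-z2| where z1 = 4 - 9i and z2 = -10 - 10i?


Equal distances means the locus is the perpendicular bisector of z1 and z2.
Midpoint = ((4+(-10))/2, (-9+(-10))/2) = (-3.0000, -9.5000)

Perpendicular bisector through (-3.0000, -9.5000)


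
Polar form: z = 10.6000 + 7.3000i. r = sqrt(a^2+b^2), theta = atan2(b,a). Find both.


r = sqrt(112.36+53.29) = sqrt(165.65) = 12.8705
theta = atan2(7.3, 10.6) = 34.5544 degrees

r = 12.8705, theta = 34.5544 degrees


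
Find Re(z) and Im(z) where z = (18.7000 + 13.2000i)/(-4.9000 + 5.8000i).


Multiply by conjugate: (18.7000 + 13.2000i)(-4.9000 - 5.8000i) / ((-4.9)^2 + 5.8^2)
Numerator real = 18.7*(-4.9) + 13.2*5.8 = -15.07
Numerator imag = 13.2*(-4.9) - 18.7*5.8 = -173.14
Denominator = 57.65
Re(z) = -15.07/57.65 = -0.2614
Im(z) = -173.14/57.65 = -3.0033

Re(z) = -0.2614, Im(z) = -3.0033


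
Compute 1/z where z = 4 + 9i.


|z|^2 = 16+81 = 97
1/z = (4 - 9i)/97

1/z = 0.0412 - 0.0928i


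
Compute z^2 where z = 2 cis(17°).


r^2 = 2^2 = 4
n*theta = 2*17° = 34° = 34° (mod 360)
a = 4*cos(34°) = 3.3162
b = 4*sin(34°) = 2.2368

4 cis(34°) = 3.3162 + 2.2368i


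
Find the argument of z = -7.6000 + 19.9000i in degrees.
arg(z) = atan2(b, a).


Re = -7.6, Im = 19.9
arg = atan2(19.9, -7.6) = 110.9023 degrees

arg(z) = 110.9023 degrees


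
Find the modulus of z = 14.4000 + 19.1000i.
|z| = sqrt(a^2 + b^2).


|z| = sqrt(14.4^2 + 19.1^2) = sqrt(207.36 + 364.81) = sqrt(572.17) = 23.9201

|z| = 23.9201


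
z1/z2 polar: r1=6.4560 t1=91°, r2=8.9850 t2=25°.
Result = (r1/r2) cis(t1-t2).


r = 6.4560 / 8.9850 = 0.7185
theta = 91° - 25° = 66° = 66° (mod 360)

0.7185 cis(66°)


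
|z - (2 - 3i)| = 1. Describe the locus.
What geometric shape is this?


|z - z0| = r is a circle with center z0 and radius r.
Center = (2, -3), radius = 1

Circle with center (2, -3) and radius 1


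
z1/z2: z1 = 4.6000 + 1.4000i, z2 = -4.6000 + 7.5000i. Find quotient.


Conjugate of z2 = -4.6000 - 7.5000i
Numerator: (4.6000 + 1.4000i)(-4.6000 - 7.5000i) = -10.6600 - 40.9400i
Denominator: (-4.6)^2 + 7.5^2 = 77.41
Result = (-10.6600 - 40.9400i)/77.41

-0.1377 - 0.5289i


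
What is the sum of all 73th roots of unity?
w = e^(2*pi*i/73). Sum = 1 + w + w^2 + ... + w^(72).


The sum of all 73th roots of unity is 0.
Geometric series: (1 - w^73)/(1 - w) = (1-1)/(1-w) = 0 since w^73 = 1, w ≠ 1.
Alternatively: coefficient of z^72 in z^73 - 1 is 0.

0


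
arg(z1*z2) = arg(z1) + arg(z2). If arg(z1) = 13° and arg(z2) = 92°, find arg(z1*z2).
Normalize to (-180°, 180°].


arg(z1*z2) = 13° + 92° = 105°
Normalized to (-180°, 180°]: 105°

105°


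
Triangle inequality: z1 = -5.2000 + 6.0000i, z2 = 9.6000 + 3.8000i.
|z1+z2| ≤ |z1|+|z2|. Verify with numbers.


|z1| = sqrt((-5.2)^2 + 6^2) = sqrt(63.04) = 7.9398
|z2| = sqrt(9.6^2 + 3.8^2) = sqrt(106.6) = 10.3247
z1+z2 = 4.4000 + 9.8000i
|z1+z2| = sqrt(115.4) = 10.7424
|z1|+|z2| = 7.9398 + 10.3247 = 18.2645

|z1+z2| = 10.7424 ≤ |z1|+|z2| = 18.2645 (verified)


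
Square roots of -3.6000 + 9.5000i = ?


|z| = sqrt(12.96+90.25) = 10.1592
sqrt((|z|+a)/2) = sqrt((10.1592+(-3.6))/2) = sqrt(3.2796) = 1.8110
sqrt((|z|-a)/2) = sqrt((10.1592-(-3.6))/2) = sqrt(6.8796) = 2.6229

±(1.8110 + 2.6229i) i.e. 1.8110 + 2.6229i and -1.8110 - 2.6229i


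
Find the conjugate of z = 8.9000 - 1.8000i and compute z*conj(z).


z_bar = 8.9000 + 1.8000i
z*z_bar = 8.9^2 + (-1.8)^2 = 79.21 + 3.24 = 82.45

z_bar = 8.9000 + 1.8000i, z*z_bar = 82.45


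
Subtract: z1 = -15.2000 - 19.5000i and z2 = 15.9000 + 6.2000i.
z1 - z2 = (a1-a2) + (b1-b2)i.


Real: -15.2 - 15.9 = -31.1
Imag: -19.5 - 6.2 = -25.7

-31.1000 - 25.7000i


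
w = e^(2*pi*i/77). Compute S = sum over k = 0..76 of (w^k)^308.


The roots are w_k = w^k with w = e^(2*pi*i/77), and (w^k)^308 = (w^308)^k.
So S = 1 + u + u^2 + ... + u^(76) with u = w^308.
308 = 4*77 + 0, so 308 is a multiple of 77 and u = (w^77)^4 = 1.
Every one of the 77 terms equals 1: S = 77

S = 77


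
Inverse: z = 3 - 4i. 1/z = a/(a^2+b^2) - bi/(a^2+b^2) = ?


|z|^2 = 9+16 = 25
1/z = (3 + 4i)/25

1/z = 0.1200 + 0.1600i


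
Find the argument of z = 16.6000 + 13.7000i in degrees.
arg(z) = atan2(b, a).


Re = 16.6, Im = 13.7
arg = atan2(13.7, 16.6) = 39.5329 degrees

arg(z) = 39.5329 degrees


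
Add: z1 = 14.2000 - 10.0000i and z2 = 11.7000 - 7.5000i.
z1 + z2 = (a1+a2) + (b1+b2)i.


Real: 14.2 + 11.7 = 25.9
Imag: -10 - 7.5 = -17.5

25.9000 - 17.5000i


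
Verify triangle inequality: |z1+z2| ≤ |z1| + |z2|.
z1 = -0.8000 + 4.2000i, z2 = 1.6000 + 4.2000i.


|z1| = sqrt((-0.8)^2 + 4.2^2) = sqrt(18.28) = 4.2755
|z2| = sqrt(1.6^2 + 4.2^2) = sqrt(20.2) = 4.4944
z1+z2 = 0.8000 + 8.4000i
|z1+z2| = sqrt(71.2) = 8.4380
|z1|+|z2| = 4.2755 + 4.4944 = 8.7699

|z1+z2| = 8.4380 ≤ |z1|+|z2| = 8.7699 (verified)


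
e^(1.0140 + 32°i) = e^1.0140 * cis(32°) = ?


e^1.0140 = 2.7566
cos(32°) = 0.84805
sin(32°) = 0.52992
Real = 2.7566*0.84805 = 2.3377
Imag = 2.7566*0.52992 = 1.4608

2.3377 + 1.4608i


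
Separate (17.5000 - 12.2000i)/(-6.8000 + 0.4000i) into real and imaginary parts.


Multiply by conjugate: (17.5000 - 12.2000i)(-6.8000 - 0.4000i) / ((-6.8)^2 + 0.4^2)
Numerator real = 17.5*(-6.8) - (12.2)*0.4 = -123.88
Numerator imag = -12.2*(-6.8) - 17.5*0.4 = 75.96
Denominator = 46.4
Re(z) = -123.88/46.4 = -2.6698
Im(z) = 75.96/46.4 = 1.6371

Re(z) = -2.6698, Im(z) = 1.6371


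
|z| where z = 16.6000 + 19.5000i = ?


|z| = sqrt(16.6^2 + 19.5^2) = sqrt(275.56 + 380.25) = sqrt(655.81) = 25.6088

|z| = 25.6088


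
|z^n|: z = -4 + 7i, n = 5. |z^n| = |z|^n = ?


|z| = sqrt(16+49) = sqrt(65) = 8.0623
|z^5| = |z|^5 = (sqrt(65))^5 = 65^2 * sqrt(65) = 4225*sqrt(65)

|z^5| = 4225*sqrt(65) ≈ 34063.0390


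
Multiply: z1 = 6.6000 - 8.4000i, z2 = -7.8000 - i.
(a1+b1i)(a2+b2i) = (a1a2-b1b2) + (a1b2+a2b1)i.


Real = 6.6*(-7.8) - (-8.4)*(-1) = -51.48 - 8.4 = -59.88
Imag = 6.6*(-1) - (7.8)*(-8.4) = -6.6 + 65.52 = 58.92

-59.8800 + 58.9200i


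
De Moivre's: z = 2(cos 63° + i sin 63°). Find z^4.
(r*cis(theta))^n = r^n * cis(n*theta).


r^4 = 2^4 = 16
n*theta = 4*63° = 252° = 252° (mod 360)
a = 16*cos(252°) = -4.9443
b = 16*sin(252°) = -15.2169

16 cis(252°) = -4.9443 - 15.2169i


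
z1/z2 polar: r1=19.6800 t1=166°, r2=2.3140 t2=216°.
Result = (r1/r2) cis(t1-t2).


r = 19.6800 / 2.3140 = 8.5048
theta = 166° - 216° = -50° = 310° (mod 360)

8.5048 cis(310°)


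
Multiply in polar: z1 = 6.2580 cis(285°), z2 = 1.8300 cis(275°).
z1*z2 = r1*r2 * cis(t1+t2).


r = 6.2580 * 1.8300 = 11.4521
theta = 285° + 275° = 560° = 200° (mod 360)

11.4521 cis(200°)
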